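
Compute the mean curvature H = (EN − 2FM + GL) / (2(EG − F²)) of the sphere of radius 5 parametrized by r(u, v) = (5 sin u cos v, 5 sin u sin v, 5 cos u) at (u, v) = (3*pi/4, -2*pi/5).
H = -1/5

With E = 25, F = 0, G = 25*sin(u)^2, L = -5*sin(u)/Abs(sin(u)), M = 0, N = -5*sin(u)^3/Abs(sin(u)), assemble
  H = (EN − 2FM + GL) / (2(EG − F²)) = -sin(u)/(5*Abs(sin(u))).
At (u, v) = (3*pi/4, -2*pi/5): H = -1/5.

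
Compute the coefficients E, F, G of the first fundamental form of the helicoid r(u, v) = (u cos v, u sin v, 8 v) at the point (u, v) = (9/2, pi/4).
E = 1;  F = 0;  G = 337/4

Partials: r_u = (cos(v), sin(v), 0), r_v = (-u*sin(v), u*cos(v), 8). As functions of (u, v):
  E = r_u · r_u = 1,
  F = r_u · r_v = 0,
  G = r_v · r_v = u^2 + 64.
Evaluating at (u, v) = (9/2, pi/4): E = 1, F = 0, G = 337/4.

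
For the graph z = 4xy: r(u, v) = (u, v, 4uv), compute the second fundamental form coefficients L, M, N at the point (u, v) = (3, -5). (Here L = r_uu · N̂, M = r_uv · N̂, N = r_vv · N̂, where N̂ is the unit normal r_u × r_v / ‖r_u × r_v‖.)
L = 0;  M = 4*sqrt(545)/545;  N = 0

Compute the unit normal N̂(u, v) = (-4*v/sqrt(16*u^2 + 16*v^2 + 1), -4*u/sqrt(16*u^2 + 16*v^2 + 1), 1/sqrt(16*u^2 + 16*v^2 + 1)), and the second partials r_uu, r_uv, r_vv. Take dot products:
  L(u, v) = r_uu · N̂ = 0,
  M(u, v) = r_uv · N̂ = 4/sqrt(16*u^2 + 16*v^2 + 1),
  N(u, v) = r_vv · N̂ = 0.
Evaluating at (u, v) = (3, -5):
  L = 0, M = 4*sqrt(545)/545, N = 0.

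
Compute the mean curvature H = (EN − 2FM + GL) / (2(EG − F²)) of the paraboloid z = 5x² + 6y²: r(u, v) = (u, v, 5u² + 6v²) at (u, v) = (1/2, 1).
H = 881*sqrt(170)/28900

With E = 100*u^2 + 1, F = 120*u*v, G = 144*v^2 + 1, L = 10/sqrt(100*u^2 + 144*v^2 + 1), M = 0, N = 12/sqrt(100*u^2 + 144*v^2 + 1), assemble
  H = (EN − 2FM + GL) / (2(EG − F²)) = (600*u^2 + 720*v^2 + 11)/(100*u^2 + 144*v^2 + 1)^(3/2).
At (u, v) = (1/2, 1): H = 881*sqrt(170)/28900.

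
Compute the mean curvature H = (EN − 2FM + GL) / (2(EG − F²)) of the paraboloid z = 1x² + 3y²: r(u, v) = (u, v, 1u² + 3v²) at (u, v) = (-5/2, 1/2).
H = 88*sqrt(35)/1225

With E = 4*u^2 + 1, F = 12*u*v, G = 36*v^2 + 1, L = 2/sqrt(4*u^2 + 36*v^2 + 1), M = 0, N = 6/sqrt(4*u^2 + 36*v^2 + 1), assemble
  H = (EN − 2FM + GL) / (2(EG − F²)) = 4*(3*u^2 + 9*v^2 + 1)/(4*u^2 + 36*v^2 + 1)^(3/2).
At (u, v) = (-5/2, 1/2): H = 88*sqrt(35)/1225.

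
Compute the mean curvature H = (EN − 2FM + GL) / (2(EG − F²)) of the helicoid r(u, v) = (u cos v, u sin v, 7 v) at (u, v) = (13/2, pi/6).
H = 0

With E = 1, F = 0, G = u^2 + 49, L = 0, M = -7/sqrt(u^2 + 49), N = 0, assemble
  H = (EN − 2FM + GL) / (2(EG − F²)) = 0.
At (u, v) = (13/2, pi/6): H = 0.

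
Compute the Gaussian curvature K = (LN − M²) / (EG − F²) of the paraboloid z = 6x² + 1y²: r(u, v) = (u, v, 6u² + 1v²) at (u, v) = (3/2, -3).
K = 24/130321

Coefficients of the first fundamental form: E = 144*u^2 + 1, F = 24*u*v, G = 4*v^2 + 1.
Coefficients of the second fundamental form: L = 12/sqrt(144*u^2 + 4*v^2 + 1), M = 0, N = 2/sqrt(144*u^2 + 4*v^2 + 1).
Assemble K = (LN − M²)/(EG − F²) = 24/(20736*u^4 + 1152*u^2*v^2 + 288*u^2 + 16*v^4 + 8*v^2 + 1). At (u, v) = (3/2, -3): K = 24/130321.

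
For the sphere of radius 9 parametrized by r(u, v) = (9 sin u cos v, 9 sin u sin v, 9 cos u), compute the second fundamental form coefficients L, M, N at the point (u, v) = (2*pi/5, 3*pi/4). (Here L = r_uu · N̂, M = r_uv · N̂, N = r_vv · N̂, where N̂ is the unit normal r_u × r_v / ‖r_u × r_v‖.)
L = -9;  M = 0;  N = -45/8 - 9*sqrt(5)/8

Compute the unit normal N̂(u, v) = (sin(u)^2*cos(v)/Abs(sin(u)), sin(u)^2*sin(v)/Abs(sin(u)), sin(2*u)/(2*Abs(sin(u)))), and the second partials r_uu, r_uv, r_vv. Take dot products:
  L(u, v) = r_uu · N̂ = -9*sin(u)/Abs(sin(u)),
  M(u, v) = r_uv · N̂ = 0,
  N(u, v) = r_vv · N̂ = -9*sin(u)^3/Abs(sin(u)).
Evaluating at (u, v) = (2*pi/5, 3*pi/4):
  L = -9, M = 0, N = -45/8 - 9*sqrt(5)/8.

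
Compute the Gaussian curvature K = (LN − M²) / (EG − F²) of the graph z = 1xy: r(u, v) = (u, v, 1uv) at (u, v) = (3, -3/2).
K = -16/2401

Coefficients of the first fundamental form: E = v^2 + 1, F = u*v, G = u^2 + 1.
Coefficients of the second fundamental form: L = 0, M = 1/sqrt(u^2 + v^2 + 1), N = 0.
Assemble K = (LN − M²)/(EG − F²) = 1/((u^2*v^2 - (u^2 + 1)*(v^2 + 1))*(u^2 + v^2 + 1)). At (u, v) = (3, -3/2): K = -16/2401.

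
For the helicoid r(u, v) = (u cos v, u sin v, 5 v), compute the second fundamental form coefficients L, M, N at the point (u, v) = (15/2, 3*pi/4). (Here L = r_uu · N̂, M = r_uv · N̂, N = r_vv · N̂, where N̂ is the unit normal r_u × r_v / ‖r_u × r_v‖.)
L = 0;  M = -2*sqrt(13)/13;  N = 0

Compute the unit normal N̂(u, v) = (5*sin(v)/sqrt(u^2 + 25), -5*cos(v)/sqrt(u^2 + 25), u/sqrt(u^2 + 25)), and the second partials r_uu, r_uv, r_vv. Take dot products:
  L(u, v) = r_uu · N̂ = 0,
  M(u, v) = r_uv · N̂ = -5/sqrt(u^2 + 25),
  N(u, v) = r_vv · N̂ = 0.
Evaluating at (u, v) = (15/2, 3*pi/4):
  L = 0, M = -2*sqrt(13)/13, N = 0.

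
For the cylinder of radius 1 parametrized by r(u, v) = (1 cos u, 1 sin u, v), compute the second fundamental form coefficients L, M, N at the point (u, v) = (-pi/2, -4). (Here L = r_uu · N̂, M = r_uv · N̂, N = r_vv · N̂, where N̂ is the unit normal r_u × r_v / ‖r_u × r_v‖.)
L = -1;  M = 0;  N = 0

Compute the unit normal N̂(u, v) = (cos(u), sin(u), 0), and the second partials r_uu, r_uv, r_vv. Take dot products:
  L(u, v) = r_uu · N̂ = -1,
  M(u, v) = r_uv · N̂ = 0,
  N(u, v) = r_vv · N̂ = 0.
Evaluating at (u, v) = (-pi/2, -4):
  L = -1, M = 0, N = 0.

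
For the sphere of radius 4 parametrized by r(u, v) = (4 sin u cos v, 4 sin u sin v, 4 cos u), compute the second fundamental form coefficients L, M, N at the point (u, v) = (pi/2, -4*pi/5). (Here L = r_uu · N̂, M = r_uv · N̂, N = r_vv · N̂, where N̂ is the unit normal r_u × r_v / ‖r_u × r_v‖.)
L = -4;  M = 0;  N = -4

Compute the unit normal N̂(u, v) = (sin(u)^2*cos(v)/Abs(sin(u)), sin(u)^2*sin(v)/Abs(sin(u)), sin(2*u)/(2*Abs(sin(u)))), and the second partials r_uu, r_uv, r_vv. Take dot products:
  L(u, v) = r_uu · N̂ = -4*sin(u)/Abs(sin(u)),
  M(u, v) = r_uv · N̂ = 0,
  N(u, v) = r_vv · N̂ = -4*sin(u)^3/Abs(sin(u)).
Evaluating at (u, v) = (pi/2, -4*pi/5):
  L = -4, M = 0, N = -4.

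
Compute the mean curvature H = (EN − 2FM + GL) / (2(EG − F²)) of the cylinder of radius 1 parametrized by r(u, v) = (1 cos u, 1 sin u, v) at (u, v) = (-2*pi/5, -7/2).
H = -1/2

With E = 1, F = 0, G = 1, L = -1, M = 0, N = 0, assemble
  H = (EN − 2FM + GL) / (2(EG − F²)) = -1/2.
At (u, v) = (-2*pi/5, -7/2): H = -1/2.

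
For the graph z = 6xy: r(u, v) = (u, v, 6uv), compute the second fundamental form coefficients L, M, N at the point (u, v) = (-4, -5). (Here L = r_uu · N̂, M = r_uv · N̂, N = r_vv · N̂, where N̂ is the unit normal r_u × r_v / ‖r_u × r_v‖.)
L = 0;  M = 6*sqrt(1477)/1477;  N = 0

Compute the unit normal N̂(u, v) = (-6*v/sqrt(36*u^2 + 36*v^2 + 1), -6*u/sqrt(36*u^2 + 36*v^2 + 1), 1/sqrt(36*u^2 + 36*v^2 + 1)), and the second partials r_uu, r_uv, r_vv. Take dot products:
  L(u, v) = r_uu · N̂ = 0,
  M(u, v) = r_uv · N̂ = 6/sqrt(36*u^2 + 36*v^2 + 1),
  N(u, v) = r_vv · N̂ = 0.
Evaluating at (u, v) = (-4, -5):
  L = 0, M = 6*sqrt(1477)/1477, N = 0.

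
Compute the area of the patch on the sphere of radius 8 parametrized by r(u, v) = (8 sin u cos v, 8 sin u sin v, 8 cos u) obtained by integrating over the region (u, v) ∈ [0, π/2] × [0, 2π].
Area = 128*pi

Area = ∫∫ √(EG − F²) du dv with √(EG − F²) = 64*Abs(sin(u)). Integrating over [0, π/2] × [0, 2π] gives 128*pi.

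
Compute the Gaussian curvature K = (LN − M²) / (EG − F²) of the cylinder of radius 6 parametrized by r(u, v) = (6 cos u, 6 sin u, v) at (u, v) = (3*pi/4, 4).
K = 0

Coefficients of the first fundamental form: E = 36, F = 0, G = 1.
Coefficients of the second fundamental form: L = -6, M = 0, N = 0.
Assemble K = (LN − M²)/(EG − F²) = 0. At (u, v) = (3*pi/4, 4): K = 0.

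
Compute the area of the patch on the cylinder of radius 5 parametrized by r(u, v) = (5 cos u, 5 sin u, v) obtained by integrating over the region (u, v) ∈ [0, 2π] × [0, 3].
Area = 30*pi

Area = ∫∫ √(EG − F²) du dv with √(EG − F²) = 5. Integrating over [0, 2π] × [0, 3] gives 30*pi.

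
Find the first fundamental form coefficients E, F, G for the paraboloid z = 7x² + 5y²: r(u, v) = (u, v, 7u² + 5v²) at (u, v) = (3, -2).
E = 1765;  F = -840;  G = 401

Partials: r_u = (1, 0, 14*u), r_v = (0, 1, 10*v). As functions of (u, v):
  E = r_u · r_u = 196*u^2 + 1,
  F = r_u · r_v = 140*u*v,
  G = r_v · r_v = 100*v^2 + 1.
Evaluating at (u, v) = (3, -2): E = 1765, F = -840, G = 401.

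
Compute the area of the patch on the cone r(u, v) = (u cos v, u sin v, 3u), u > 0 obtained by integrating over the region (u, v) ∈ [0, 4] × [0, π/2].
Area = 4*sqrt(10)*pi

Area = ∫∫ √(EG − F²) du dv with √(EG − F²) = sqrt(10)*Abs(u). Integrating over [0, 4] × [0, π/2] gives 4*sqrt(10)*pi.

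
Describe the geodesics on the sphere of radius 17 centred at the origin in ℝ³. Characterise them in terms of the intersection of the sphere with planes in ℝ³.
Geodesics on the sphere of radius 17 are great circles — circles of radius 17 obtained as the intersection of the sphere with planes through the origin (the centre of the sphere).

A curve α(t) of nonzero constant speed on the sphere of radius 17 is a geodesic iff its acceleration α̈ is everywhere normal to the surface, i.e. parallel to the radial vector α(t). Then d/dt(α × α̇) = α̇ × α̇ + α × α̈ = 0, so α × α̇ is a constant vector n ≠ 0 and α(t) · n = 0 for all t: α lies in the plane through the origin with normal n. The intersection of that plane with the sphere is a circle of radius 17 (a great circle). Conversely, a great circle traversed at constant speed has centripetal acceleration pointing at the origin, hence normal to the sphere, so every great circle is a geodesic.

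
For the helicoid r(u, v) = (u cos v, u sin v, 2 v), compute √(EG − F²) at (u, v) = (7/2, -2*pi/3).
√(EG − F²)|_{(7/2, -2*pi/3)} = sqrt(65)/2

E = 1, F = 0, G = u^2 + 4; EG − F² = u^2 + 4; √(EG − F²) = sqrt(u^2 + 4). At the given point: sqrt(65)/2.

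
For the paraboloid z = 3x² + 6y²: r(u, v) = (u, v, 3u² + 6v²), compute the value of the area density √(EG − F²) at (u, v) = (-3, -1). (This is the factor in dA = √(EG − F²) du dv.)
√(EG − F²)|_{(-3, -1)} = sqrt(469)

E = 36*u^2 + 1, F = 72*u*v, G = 144*v^2 + 1, so EG − F² = 36*u^2 + 144*v^2 + 1. Taking the positive square root: √(EG − F²) = sqrt(36*u^2 + 144*v^2 + 1). At (u, v) = (-3, -1): sqrt(469).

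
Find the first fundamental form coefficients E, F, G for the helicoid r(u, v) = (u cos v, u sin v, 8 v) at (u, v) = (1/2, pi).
E = 1;  F = 0;  G = 257/4

Partials: r_u = (cos(v), sin(v), 0), r_v = (-u*sin(v), u*cos(v), 8). As functions of (u, v):
  E = r_u · r_u = 1,
  F = r_u · r_v = 0,
  G = r_v · r_v = u^2 + 64.
Evaluating at (u, v) = (1/2, pi): E = 1, F = 0, G = 257/4.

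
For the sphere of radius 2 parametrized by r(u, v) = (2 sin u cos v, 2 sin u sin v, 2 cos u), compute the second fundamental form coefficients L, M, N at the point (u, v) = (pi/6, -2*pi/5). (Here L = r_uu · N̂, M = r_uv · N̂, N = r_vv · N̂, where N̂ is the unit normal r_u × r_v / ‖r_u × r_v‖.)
L = -2;  M = 0;  N = -1/2

Compute the unit normal N̂(u, v) = (sin(u)^2*cos(v)/Abs(sin(u)), sin(u)^2*sin(v)/Abs(sin(u)), sin(2*u)/(2*Abs(sin(u)))), and the second partials r_uu, r_uv, r_vv. Take dot products:
  L(u, v) = r_uu · N̂ = -2*sin(u)/Abs(sin(u)),
  M(u, v) = r_uv · N̂ = 0,
  N(u, v) = r_vv · N̂ = -2*sin(u)^3/Abs(sin(u)).
Evaluating at (u, v) = (pi/6, -2*pi/5):
  L = -2, M = 0, N = -1/2.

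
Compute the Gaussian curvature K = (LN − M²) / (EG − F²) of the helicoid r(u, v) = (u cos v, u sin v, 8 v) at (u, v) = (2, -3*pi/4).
K = -4/289

Coefficients of the first fundamental form: E = 1, F = 0, G = u^2 + 64.
Coefficients of the second fundamental form: L = 0, M = -8/sqrt(u^2 + 64), N = 0.
Assemble K = (LN − M²)/(EG − F²) = -64/(u^2 + 64)^2. At (u, v) = (2, -3*pi/4): K = -4/289.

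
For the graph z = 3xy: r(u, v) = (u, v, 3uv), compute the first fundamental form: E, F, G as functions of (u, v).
E = 9*v^2 + 1;  F = 9*u*v;  G = 9*u^2 + 1

Compute partials: r_u = (1, 0, 3*v), r_v = (0, 1, 3*u). Then
  E = r_u · r_u = 9*v^2 + 1,
  F = r_u · r_v = 9*u*v,
  G = r_v · r_v = 9*u^2 + 1.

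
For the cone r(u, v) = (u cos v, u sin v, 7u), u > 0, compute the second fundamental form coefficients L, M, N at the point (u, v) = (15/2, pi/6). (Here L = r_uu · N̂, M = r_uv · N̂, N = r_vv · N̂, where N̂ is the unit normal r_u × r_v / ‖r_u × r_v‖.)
L = 0;  M = 0;  N = 21*sqrt(2)/4

Compute the unit normal N̂(u, v) = (-7*sqrt(2)*u*cos(v)/(10*Abs(u)), -7*sqrt(2)*u*sin(v)/(10*Abs(u)), sqrt(2)*u/(10*Abs(u))), and the second partials r_uu, r_uv, r_vv. Take dot products:
  L(u, v) = r_uu · N̂ = 0,
  M(u, v) = r_uv · N̂ = 0,
  N(u, v) = r_vv · N̂ = 7*sqrt(2)*u^2/(10*Abs(u)).
Evaluating at (u, v) = (15/2, pi/6):
  L = 0, M = 0, N = 21*sqrt(2)/4.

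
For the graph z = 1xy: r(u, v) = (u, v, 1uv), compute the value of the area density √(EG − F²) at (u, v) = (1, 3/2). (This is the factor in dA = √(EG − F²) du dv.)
√(EG − F²)|_{(1, 3/2)} = sqrt(17)/2

E = v^2 + 1, F = u*v, G = u^2 + 1, so EG − F² = u^2 + v^2 + 1. Taking the positive square root: √(EG − F²) = sqrt(u^2 + v^2 + 1). At (u, v) = (1, 3/2): sqrt(17)/2.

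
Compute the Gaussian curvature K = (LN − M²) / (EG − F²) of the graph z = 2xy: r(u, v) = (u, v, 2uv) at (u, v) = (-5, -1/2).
K = -1/2601

Coefficients of the first fundamental form: E = 4*v^2 + 1, F = 4*u*v, G = 4*u^2 + 1.
Coefficients of the second fundamental form: L = 0, M = 2/sqrt(4*u^2 + 4*v^2 + 1), N = 0.
Assemble K = (LN − M²)/(EG − F²) = -4/(16*u^4 + 32*u^2*v^2 + 8*u^2 + 16*v^4 + 8*v^2 + 1). At (u, v) = (-5, -1/2): K = -1/2601.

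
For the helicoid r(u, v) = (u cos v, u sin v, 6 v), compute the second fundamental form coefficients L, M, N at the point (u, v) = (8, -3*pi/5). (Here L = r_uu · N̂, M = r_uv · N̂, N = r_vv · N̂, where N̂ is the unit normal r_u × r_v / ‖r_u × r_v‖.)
L = 0;  M = -3/5;  N = 0

Compute the unit normal N̂(u, v) = (6*sin(v)/sqrt(u^2 + 36), -6*cos(v)/sqrt(u^2 + 36), u/sqrt(u^2 + 36)), and the second partials r_uu, r_uv, r_vv. Take dot products:
  L(u, v) = r_uu · N̂ = 0,
  M(u, v) = r_uv · N̂ = -6/sqrt(u^2 + 36),
  N(u, v) = r_vv · N̂ = 0.
Evaluating at (u, v) = (8, -3*pi/5):
  L = 0, M = -3/5, N = 0.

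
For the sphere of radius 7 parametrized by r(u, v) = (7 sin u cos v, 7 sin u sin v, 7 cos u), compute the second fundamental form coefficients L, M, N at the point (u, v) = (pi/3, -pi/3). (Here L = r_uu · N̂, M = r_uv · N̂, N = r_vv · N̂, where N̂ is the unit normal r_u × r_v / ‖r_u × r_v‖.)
L = -7;  M = 0;  N = -21/4

Compute the unit normal N̂(u, v) = (sin(u)^2*cos(v)/Abs(sin(u)), sin(u)^2*sin(v)/Abs(sin(u)), sin(2*u)/(2*Abs(sin(u)))), and the second partials r_uu, r_uv, r_vv. Take dot products:
  L(u, v) = r_uu · N̂ = -7*sin(u)/Abs(sin(u)),
  M(u, v) = r_uv · N̂ = 0,
  N(u, v) = r_vv · N̂ = -7*sin(u)^3/Abs(sin(u)).
Evaluating at (u, v) = (pi/3, -pi/3):
  L = -7, M = 0, N = -21/4.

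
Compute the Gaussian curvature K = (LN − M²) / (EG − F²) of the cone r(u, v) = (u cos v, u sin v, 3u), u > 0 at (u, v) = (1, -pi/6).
K = 0

Coefficients of the first fundamental form: E = 10, F = 0, G = u^2.
Coefficients of the second fundamental form: L = 0, M = 0, N = 3*sqrt(10)*u^2/(10*Abs(u)).
Assemble K = (LN − M²)/(EG − F²) = 0. At (u, v) = (1, -pi/6): K = 0.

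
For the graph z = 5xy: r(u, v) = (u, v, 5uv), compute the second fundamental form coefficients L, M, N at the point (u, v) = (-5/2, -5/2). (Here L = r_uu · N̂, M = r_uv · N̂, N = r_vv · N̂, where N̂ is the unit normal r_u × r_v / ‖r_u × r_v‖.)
L = 0;  M = 5*sqrt(1254)/627;  N = 0

Compute the unit normal N̂(u, v) = (-5*v/sqrt(25*u^2 + 25*v^2 + 1), -5*u/sqrt(25*u^2 + 25*v^2 + 1), 1/sqrt(25*u^2 + 25*v^2 + 1)), and the second partials r_uu, r_uv, r_vv. Take dot products:
  L(u, v) = r_uu · N̂ = 0,
  M(u, v) = r_uv · N̂ = 5/sqrt(25*u^2 + 25*v^2 + 1),
  N(u, v) = r_vv · N̂ = 0.
Evaluating at (u, v) = (-5/2, -5/2):
  L = 0, M = 5*sqrt(1254)/627, N = 0.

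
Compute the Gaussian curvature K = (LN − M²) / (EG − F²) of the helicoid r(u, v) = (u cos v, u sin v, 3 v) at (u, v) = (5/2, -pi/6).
K = -144/3721

Coefficients of the first fundamental form: E = 1, F = 0, G = u^2 + 9.
Coefficients of the second fundamental form: L = 0, M = -3/sqrt(u^2 + 9), N = 0.
Assemble K = (LN − M²)/(EG − F²) = -9/(u^2 + 9)^2. At (u, v) = (5/2, -pi/6): K = -144/3721.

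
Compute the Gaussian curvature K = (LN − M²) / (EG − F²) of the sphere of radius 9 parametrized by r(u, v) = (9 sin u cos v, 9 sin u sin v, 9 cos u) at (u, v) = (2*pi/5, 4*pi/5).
K = 1/81

Coefficients of the first fundamental form: E = 81, F = 0, G = 81*sin(u)^2.
Coefficients of the second fundamental form: L = -9*sin(u)/Abs(sin(u)), M = 0, N = -9*sin(u)^3/Abs(sin(u)).
Assemble K = (LN − M²)/(EG − F²) = 1/81. At (u, v) = (2*pi/5, 4*pi/5): K = 1/81.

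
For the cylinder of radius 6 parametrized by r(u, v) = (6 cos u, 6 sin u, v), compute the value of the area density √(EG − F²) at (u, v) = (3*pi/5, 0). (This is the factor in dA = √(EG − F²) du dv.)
√(EG − F²)|_{(3*pi/5, 0)} = 6

E = 36, F = 0, G = 1, so EG − F² = 36. Taking the positive square root: √(EG − F²) = 6. At (u, v) = (3*pi/5, 0): 6.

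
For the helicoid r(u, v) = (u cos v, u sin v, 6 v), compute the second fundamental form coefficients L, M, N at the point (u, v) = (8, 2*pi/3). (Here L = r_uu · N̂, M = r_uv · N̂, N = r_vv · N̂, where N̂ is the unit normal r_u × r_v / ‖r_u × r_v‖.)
L = 0;  M = -3/5;  N = 0

Compute the unit normal N̂(u, v) = (6*sin(v)/sqrt(u^2 + 36), -6*cos(v)/sqrt(u^2 + 36), u/sqrt(u^2 + 36)), and the second partials r_uu, r_uv, r_vv. Take dot products:
  L(u, v) = r_uu · N̂ = 0,
  M(u, v) = r_uv · N̂ = -6/sqrt(u^2 + 36),
  N(u, v) = r_vv · N̂ = 0.
Evaluating at (u, v) = (8, 2*pi/3):
  L = 0, M = -3/5, N = 0.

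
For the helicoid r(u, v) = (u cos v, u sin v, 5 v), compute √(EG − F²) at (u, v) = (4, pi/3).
√(EG − F²)|_{(4, pi/3)} = sqrt(41)

E = 1, F = 0, G = u^2 + 25; EG − F² = u^2 + 25; √(EG − F²) = sqrt(u^2 + 25). At the given point: sqrt(41).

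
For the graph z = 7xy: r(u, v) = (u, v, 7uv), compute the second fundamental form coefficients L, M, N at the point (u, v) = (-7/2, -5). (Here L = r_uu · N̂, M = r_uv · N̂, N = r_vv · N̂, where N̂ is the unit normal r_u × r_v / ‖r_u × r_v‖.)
L = 0;  M = 14*sqrt(7305)/7305;  N = 0

Compute the unit normal N̂(u, v) = (-7*v/sqrt(49*u^2 + 49*v^2 + 1), -7*u/sqrt(49*u^2 + 49*v^2 + 1), 1/sqrt(49*u^2 + 49*v^2 + 1)), and the second partials r_uu, r_uv, r_vv. Take dot products:
  L(u, v) = r_uu · N̂ = 0,
  M(u, v) = r_uv · N̂ = 7/sqrt(49*u^2 + 49*v^2 + 1),
  N(u, v) = r_vv · N̂ = 0.
Evaluating at (u, v) = (-7/2, -5):
  L = 0, M = 14*sqrt(7305)/7305, N = 0.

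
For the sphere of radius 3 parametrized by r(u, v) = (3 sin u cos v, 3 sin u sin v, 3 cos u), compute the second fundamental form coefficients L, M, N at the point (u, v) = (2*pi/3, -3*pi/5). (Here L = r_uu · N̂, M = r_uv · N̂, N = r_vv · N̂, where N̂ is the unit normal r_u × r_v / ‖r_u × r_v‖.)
L = -3;  M = 0;  N = -9/4

Compute the unit normal N̂(u, v) = (sin(u)^2*cos(v)/Abs(sin(u)), sin(u)^2*sin(v)/Abs(sin(u)), sin(2*u)/(2*Abs(sin(u)))), and the second partials r_uu, r_uv, r_vv. Take dot products:
  L(u, v) = r_uu · N̂ = -3*sin(u)/Abs(sin(u)),
  M(u, v) = r_uv · N̂ = 0,
  N(u, v) = r_vv · N̂ = -3*sin(u)^3/Abs(sin(u)).
Evaluating at (u, v) = (2*pi/3, -3*pi/5):
  L = -3, M = 0, N = -9/4.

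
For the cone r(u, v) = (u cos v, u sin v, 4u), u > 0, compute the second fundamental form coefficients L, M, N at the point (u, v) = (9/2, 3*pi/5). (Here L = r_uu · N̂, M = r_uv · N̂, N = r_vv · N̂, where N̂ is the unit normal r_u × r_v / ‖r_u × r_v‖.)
L = 0;  M = 0;  N = 18*sqrt(17)/17

Compute the unit normal N̂(u, v) = (-4*sqrt(17)*u*cos(v)/(17*Abs(u)), -4*sqrt(17)*u*sin(v)/(17*Abs(u)), sqrt(17)*u/(17*Abs(u))), and the second partials r_uu, r_uv, r_vv. Take dot products:
  L(u, v) = r_uu · N̂ = 0,
  M(u, v) = r_uv · N̂ = 0,
  N(u, v) = r_vv · N̂ = 4*sqrt(17)*u^2/(17*Abs(u)).
Evaluating at (u, v) = (9/2, 3*pi/5):
  L = 0, M = 0, N = 18*sqrt(17)/17.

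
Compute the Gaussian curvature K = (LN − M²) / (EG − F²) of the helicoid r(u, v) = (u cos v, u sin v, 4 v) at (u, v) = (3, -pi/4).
K = -16/625

Coefficients of the first fundamental form: E = 1, F = 0, G = u^2 + 16.
Coefficients of the second fundamental form: L = 0, M = -4/sqrt(u^2 + 16), N = 0.
Assemble K = (LN − M²)/(EG − F²) = -16/(u^2 + 16)^2. At (u, v) = (3, -pi/4): K = -16/625.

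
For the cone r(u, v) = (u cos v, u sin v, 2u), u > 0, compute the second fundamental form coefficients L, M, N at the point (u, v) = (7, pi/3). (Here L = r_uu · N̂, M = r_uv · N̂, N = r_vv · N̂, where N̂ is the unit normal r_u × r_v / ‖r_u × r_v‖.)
L = 0;  M = 0;  N = 14*sqrt(5)/5

Compute the unit normal N̂(u, v) = (-2*sqrt(5)*u*cos(v)/(5*Abs(u)), -2*sqrt(5)*u*sin(v)/(5*Abs(u)), sqrt(5)*u/(5*Abs(u))), and the second partials r_uu, r_uv, r_vv. Take dot products:
  L(u, v) = r_uu · N̂ = 0,
  M(u, v) = r_uv · N̂ = 0,
  N(u, v) = r_vv · N̂ = 2*sqrt(5)*u^2/(5*Abs(u)).
Evaluating at (u, v) = (7, pi/3):
  L = 0, M = 0, N = 14*sqrt(5)/5.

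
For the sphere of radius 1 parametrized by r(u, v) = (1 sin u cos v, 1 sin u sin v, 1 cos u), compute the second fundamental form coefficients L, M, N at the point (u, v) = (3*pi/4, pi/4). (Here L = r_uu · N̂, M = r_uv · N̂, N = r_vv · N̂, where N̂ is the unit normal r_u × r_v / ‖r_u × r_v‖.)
L = -1;  M = 0;  N = -1/2

Compute the unit normal N̂(u, v) = (sin(u)^2*cos(v)/Abs(sin(u)), sin(u)^2*sin(v)/Abs(sin(u)), sin(2*u)/(2*Abs(sin(u)))), and the second partials r_uu, r_uv, r_vv. Take dot products:
  L(u, v) = r_uu · N̂ = -sin(u)/Abs(sin(u)),
  M(u, v) = r_uv · N̂ = 0,
  N(u, v) = r_vv · N̂ = -sin(u)^3/Abs(sin(u)).
Evaluating at (u, v) = (3*pi/4, pi/4):
  L = -1, M = 0, N = -1/2.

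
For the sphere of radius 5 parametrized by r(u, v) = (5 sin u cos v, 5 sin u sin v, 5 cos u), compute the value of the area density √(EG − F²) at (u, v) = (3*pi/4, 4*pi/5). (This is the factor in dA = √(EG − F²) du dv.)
√(EG − F²)|_{(3*pi/4, 4*pi/5)} = 25*sqrt(2)/2

E = 25, F = 0, G = 25*sin(u)^2, so EG − F² = 625*sin(u)^2. Taking the positive square root: √(EG − F²) = 25*Abs(sin(u)). At (u, v) = (3*pi/4, 4*pi/5): 25*sqrt(2)/2.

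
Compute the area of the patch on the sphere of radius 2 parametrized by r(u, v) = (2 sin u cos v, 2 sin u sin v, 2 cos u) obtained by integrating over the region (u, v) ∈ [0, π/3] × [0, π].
Area = 2*pi

Area = ∫∫ √(EG − F²) du dv with √(EG − F²) = 4*Abs(sin(u)). Integrating over [0, π/3] × [0, π] gives 2*pi.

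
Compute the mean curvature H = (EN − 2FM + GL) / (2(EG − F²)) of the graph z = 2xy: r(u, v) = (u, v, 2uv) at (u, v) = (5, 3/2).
H = -3*sqrt(110)/605

With E = 4*v^2 + 1, F = 4*u*v, G = 4*u^2 + 1, L = 0, M = 2/sqrt(4*u^2 + 4*v^2 + 1), N = 0, assemble
  H = (EN − 2FM + GL) / (2(EG − F²)) = -8*u*v/(4*u^2 + 4*v^2 + 1)^(3/2).
At (u, v) = (5, 3/2): H = -3*sqrt(110)/605.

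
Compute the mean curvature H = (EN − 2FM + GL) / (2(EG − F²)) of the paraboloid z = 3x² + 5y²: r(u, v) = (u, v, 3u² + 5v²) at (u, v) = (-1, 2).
H = 1388*sqrt(437)/190969

With E = 36*u^2 + 1, F = 60*u*v, G = 100*v^2 + 1, L = 6/sqrt(36*u^2 + 100*v^2 + 1), M = 0, N = 10/sqrt(36*u^2 + 100*v^2 + 1), assemble
  H = (EN − 2FM + GL) / (2(EG − F²)) = 4*(45*u^2 + 75*v^2 + 2)/(36*u^2 + 100*v^2 + 1)^(3/2).
At (u, v) = (-1, 2): H = 1388*sqrt(437)/190969.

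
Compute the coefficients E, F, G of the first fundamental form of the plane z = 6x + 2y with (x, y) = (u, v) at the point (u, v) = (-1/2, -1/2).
E = 37;  F = 12;  G = 5

Partials: r_u = (1, 0, 6), r_v = (0, 1, 2). As functions of (u, v):
  E = r_u · r_u = 37,
  F = r_u · r_v = 12,
  G = r_v · r_v = 5.
Evaluating at (u, v) = (-1/2, -1/2): E = 37, F = 12, G = 5.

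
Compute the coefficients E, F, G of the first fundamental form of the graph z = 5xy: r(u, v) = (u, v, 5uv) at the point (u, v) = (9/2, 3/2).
E = 229/4;  F = 675/4;  G = 2029/4

Partials: r_u = (1, 0, 5*v), r_v = (0, 1, 5*u). As functions of (u, v):
  E = r_u · r_u = 25*v^2 + 1,
  F = r_u · r_v = 25*u*v,
  G = r_v · r_v = 25*u^2 + 1.
Evaluating at (u, v) = (9/2, 3/2): E = 229/4, F = 675/4, G = 2029/4.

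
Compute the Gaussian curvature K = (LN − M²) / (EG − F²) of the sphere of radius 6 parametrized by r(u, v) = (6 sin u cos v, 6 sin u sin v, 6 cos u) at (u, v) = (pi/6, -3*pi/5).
K = 1/36

Coefficients of the first fundamental form: E = 36, F = 0, G = 36*sin(u)^2.
Coefficients of the second fundamental form: L = -6*sin(u)/Abs(sin(u)), M = 0, N = -6*sin(u)^3/Abs(sin(u)).
Assemble K = (LN − M²)/(EG − F²) = 1/36. At (u, v) = (pi/6, -3*pi/5): K = 1/36.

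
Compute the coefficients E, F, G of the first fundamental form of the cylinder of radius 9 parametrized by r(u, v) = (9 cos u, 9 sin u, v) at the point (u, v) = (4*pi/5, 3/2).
E = 81;  F = 0;  G = 1

Partials: r_u = (-9*sin(u), 9*cos(u), 0), r_v = (0, 0, 1). As functions of (u, v):
  E = r_u · r_u = 81,
  F = r_u · r_v = 0,
  G = r_v · r_v = 1.
Evaluating at (u, v) = (4*pi/5, 3/2): E = 81, F = 0, G = 1.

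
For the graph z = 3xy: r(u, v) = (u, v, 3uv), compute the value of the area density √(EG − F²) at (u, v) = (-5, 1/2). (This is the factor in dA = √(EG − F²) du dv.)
√(EG − F²)|_{(-5, 1/2)} = sqrt(913)/2

E = 9*v^2 + 1, F = 9*u*v, G = 9*u^2 + 1, so EG − F² = 9*u^2 + 9*v^2 + 1. Taking the positive square root: √(EG − F²) = sqrt(9*u^2 + 9*v^2 + 1). At (u, v) = (-5, 1/2): sqrt(913)/2.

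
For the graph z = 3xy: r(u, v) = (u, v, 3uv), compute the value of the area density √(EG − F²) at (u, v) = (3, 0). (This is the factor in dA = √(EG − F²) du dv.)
√(EG − F²)|_{(3, 0)} = sqrt(82)

E = 9*v^2 + 1, F = 9*u*v, G = 9*u^2 + 1, so EG − F² = 9*u^2 + 9*v^2 + 1. Taking the positive square root: √(EG − F²) = sqrt(9*u^2 + 9*v^2 + 1). At (u, v) = (3, 0): sqrt(82).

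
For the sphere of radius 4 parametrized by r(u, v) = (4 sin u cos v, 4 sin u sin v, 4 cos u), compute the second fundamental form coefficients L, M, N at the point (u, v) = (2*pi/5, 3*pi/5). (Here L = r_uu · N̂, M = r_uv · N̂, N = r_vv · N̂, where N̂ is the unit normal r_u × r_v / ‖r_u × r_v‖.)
L = -4;  M = 0;  N = -5/2 - sqrt(5)/2

Compute the unit normal N̂(u, v) = (sin(u)^2*cos(v)/Abs(sin(u)), sin(u)^2*sin(v)/Abs(sin(u)), sin(2*u)/(2*Abs(sin(u)))), and the second partials r_uu, r_uv, r_vv. Take dot products:
  L(u, v) = r_uu · N̂ = -4*sin(u)/Abs(sin(u)),
  M(u, v) = r_uv · N̂ = 0,
  N(u, v) = r_vv · N̂ = -4*sin(u)^3/Abs(sin(u)).
Evaluating at (u, v) = (2*pi/5, 3*pi/5):
  L = -4, M = 0, N = -5/2 - sqrt(5)/2.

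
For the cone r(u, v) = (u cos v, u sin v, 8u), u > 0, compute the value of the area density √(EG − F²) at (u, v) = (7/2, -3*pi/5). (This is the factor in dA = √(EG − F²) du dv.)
√(EG − F²)|_{(7/2, -3*pi/5)} = 7*sqrt(65)/2

E = 65, F = 0, G = u^2, so EG − F² = 65*u^2. Taking the positive square root: √(EG − F²) = sqrt(65)*Abs(u). At (u, v) = (7/2, -3*pi/5): 7*sqrt(65)/2.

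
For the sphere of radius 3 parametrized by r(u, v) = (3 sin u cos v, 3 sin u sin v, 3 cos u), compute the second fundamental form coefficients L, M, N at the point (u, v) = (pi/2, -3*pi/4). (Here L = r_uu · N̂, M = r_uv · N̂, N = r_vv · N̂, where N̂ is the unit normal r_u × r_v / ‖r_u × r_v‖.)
L = -3;  M = 0;  N = -3

Compute the unit normal N̂(u, v) = (sin(u)^2*cos(v)/Abs(sin(u)), sin(u)^2*sin(v)/Abs(sin(u)), sin(2*u)/(2*Abs(sin(u)))), and the second partials r_uu, r_uv, r_vv. Take dot products:
  L(u, v) = r_uu · N̂ = -3*sin(u)/Abs(sin(u)),
  M(u, v) = r_uv · N̂ = 0,
  N(u, v) = r_vv · N̂ = -3*sin(u)^3/Abs(sin(u)).
Evaluating at (u, v) = (pi/2, -3*pi/4):
  L = -3, M = 0, N = -3.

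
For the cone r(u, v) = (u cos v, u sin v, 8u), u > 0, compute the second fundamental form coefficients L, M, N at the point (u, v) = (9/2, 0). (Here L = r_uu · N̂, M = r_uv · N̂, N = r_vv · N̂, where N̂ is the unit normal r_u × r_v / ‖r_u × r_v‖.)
L = 0;  M = 0;  N = 36*sqrt(65)/65

Compute the unit normal N̂(u, v) = (-8*sqrt(65)*u*cos(v)/(65*Abs(u)), -8*sqrt(65)*u*sin(v)/(65*Abs(u)), sqrt(65)*u/(65*Abs(u))), and the second partials r_uu, r_uv, r_vv. Take dot products:
  L(u, v) = r_uu · N̂ = 0,
  M(u, v) = r_uv · N̂ = 0,
  N(u, v) = r_vv · N̂ = 8*sqrt(65)*u^2/(65*Abs(u)).
Evaluating at (u, v) = (9/2, 0):
  L = 0, M = 0, N = 36*sqrt(65)/65.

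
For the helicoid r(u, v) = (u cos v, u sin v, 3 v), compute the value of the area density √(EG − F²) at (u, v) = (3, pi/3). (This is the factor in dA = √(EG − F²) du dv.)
√(EG − F²)|_{(3, pi/3)} = 3*sqrt(2)

E = 1, F = 0, G = u^2 + 9, so EG − F² = u^2 + 9. Taking the positive square root: √(EG − F²) = sqrt(u^2 + 9). At (u, v) = (3, pi/3): 3*sqrt(2).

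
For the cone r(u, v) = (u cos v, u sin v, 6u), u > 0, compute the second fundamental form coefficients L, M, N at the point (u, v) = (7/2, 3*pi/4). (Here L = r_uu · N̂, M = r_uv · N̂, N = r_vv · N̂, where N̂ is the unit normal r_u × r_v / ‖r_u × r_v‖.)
L = 0;  M = 0;  N = 21*sqrt(37)/37

Compute the unit normal N̂(u, v) = (-6*sqrt(37)*u*cos(v)/(37*Abs(u)), -6*sqrt(37)*u*sin(v)/(37*Abs(u)), sqrt(37)*u/(37*Abs(u))), and the second partials r_uu, r_uv, r_vv. Take dot products:
  L(u, v) = r_uu · N̂ = 0,
  M(u, v) = r_uv · N̂ = 0,
  N(u, v) = r_vv · N̂ = 6*sqrt(37)*u^2/(37*Abs(u)).
Evaluating at (u, v) = (7/2, 3*pi/4):
  L = 0, M = 0, N = 21*sqrt(37)/37.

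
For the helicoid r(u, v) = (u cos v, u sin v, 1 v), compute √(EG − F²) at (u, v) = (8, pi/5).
√(EG − F²)|_{(8, pi/5)} = sqrt(65)

E = 1, F = 0, G = u^2 + 1; EG − F² = u^2 + 1; √(EG − F²) = sqrt(u^2 + 1). At the given point: sqrt(65).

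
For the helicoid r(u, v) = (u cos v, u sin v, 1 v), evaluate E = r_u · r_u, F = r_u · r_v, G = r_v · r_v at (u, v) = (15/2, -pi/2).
E = 1;  F = 0;  G = 229/4

Partials: r_u = (cos(v), sin(v), 0), r_v = (-u*sin(v), u*cos(v), 1). As functions of (u, v):
  E = r_u · r_u = 1,
  F = r_u · r_v = 0,
  G = r_v · r_v = u^2 + 1.
Evaluating at (u, v) = (15/2, -pi/2): E = 1, F = 0, G = 229/4.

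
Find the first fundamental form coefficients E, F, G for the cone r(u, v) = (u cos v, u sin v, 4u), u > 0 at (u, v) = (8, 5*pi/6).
E = 17;  F = 0;  G = 64

Partials: r_u = (cos(v), sin(v), 4), r_v = (-u*sin(v), u*cos(v), 0). As functions of (u, v):
  E = r_u · r_u = 17,
  F = r_u · r_v = 0,
  G = r_v · r_v = u^2.
Evaluating at (u, v) = (8, 5*pi/6): E = 17, F = 0, G = 64.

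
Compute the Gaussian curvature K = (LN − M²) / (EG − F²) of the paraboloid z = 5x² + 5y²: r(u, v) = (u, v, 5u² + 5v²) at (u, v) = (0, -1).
K = 100/10201

Coefficients of the first fundamental form: E = 100*u^2 + 1, F = 100*u*v, G = 100*v^2 + 1.
Coefficients of the second fundamental form: L = 10/sqrt(100*u^2 + 100*v^2 + 1), M = 0, N = 10/sqrt(100*u^2 + 100*v^2 + 1).
Assemble K = (LN − M²)/(EG − F²) = 100/(10000*u^4 + 20000*u^2*v^2 + 200*u^2 + 10000*v^4 + 200*v^2 + 1). At (u, v) = (0, -1): K = 100/10201.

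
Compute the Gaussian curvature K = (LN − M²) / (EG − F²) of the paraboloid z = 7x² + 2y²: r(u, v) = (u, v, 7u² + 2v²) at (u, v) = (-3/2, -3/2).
K = 14/57121

Coefficients of the first fundamental form: E = 196*u^2 + 1, F = 56*u*v, G = 16*v^2 + 1.
Coefficients of the second fundamental form: L = 14/sqrt(196*u^2 + 16*v^2 + 1), M = 0, N = 4/sqrt(196*u^2 + 16*v^2 + 1).
Assemble K = (LN − M²)/(EG − F²) = 56/(38416*u^4 + 6272*u^2*v^2 + 392*u^2 + 256*v^4 + 32*v^2 + 1). At (u, v) = (-3/2, -3/2): K = 14/57121.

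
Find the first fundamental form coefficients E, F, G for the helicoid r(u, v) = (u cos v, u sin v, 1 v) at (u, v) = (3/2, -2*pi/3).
E = 1;  F = 0;  G = 13/4

Partials: r_u = (cos(v), sin(v), 0), r_v = (-u*sin(v), u*cos(v), 1). As functions of (u, v):
  E = r_u · r_u = 1,
  F = r_u · r_v = 0,
  G = r_v · r_v = u^2 + 1.
Evaluating at (u, v) = (3/2, -2*pi/3): E = 1, F = 0, G = 13/4.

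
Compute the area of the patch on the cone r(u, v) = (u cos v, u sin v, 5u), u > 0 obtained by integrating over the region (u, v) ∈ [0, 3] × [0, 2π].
Area = 9*sqrt(26)*pi

Area = ∫∫ √(EG − F²) du dv with √(EG − F²) = sqrt(26)*Abs(u). Integrating over [0, 3] × [0, 2π] gives 9*sqrt(26)*pi.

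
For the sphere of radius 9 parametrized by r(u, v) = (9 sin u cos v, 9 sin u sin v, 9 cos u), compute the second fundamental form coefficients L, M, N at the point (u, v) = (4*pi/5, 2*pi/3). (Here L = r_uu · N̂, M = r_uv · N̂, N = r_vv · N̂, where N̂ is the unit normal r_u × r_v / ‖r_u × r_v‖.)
L = -9;  M = 0;  N = -45/8 + 9*sqrt(5)/8

Compute the unit normal N̂(u, v) = (sin(u)^2*cos(v)/Abs(sin(u)), sin(u)^2*sin(v)/Abs(sin(u)), sin(2*u)/(2*Abs(sin(u)))), and the second partials r_uu, r_uv, r_vv. Take dot products:
  L(u, v) = r_uu · N̂ = -9*sin(u)/Abs(sin(u)),
  M(u, v) = r_uv · N̂ = 0,
  N(u, v) = r_vv · N̂ = -9*sin(u)^3/Abs(sin(u)).
Evaluating at (u, v) = (4*pi/5, 2*pi/3):
  L = -9, M = 0, N = -45/8 + 9*sqrt(5)/8.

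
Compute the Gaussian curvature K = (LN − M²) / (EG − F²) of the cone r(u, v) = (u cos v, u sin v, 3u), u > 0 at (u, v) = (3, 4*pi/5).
K = 0

Coefficients of the first fundamental form: E = 10, F = 0, G = u^2.
Coefficients of the second fundamental form: L = 0, M = 0, N = 3*sqrt(10)*u^2/(10*Abs(u)).
Assemble K = (LN − M²)/(EG − F²) = 0. At (u, v) = (3, 4*pi/5): K = 0.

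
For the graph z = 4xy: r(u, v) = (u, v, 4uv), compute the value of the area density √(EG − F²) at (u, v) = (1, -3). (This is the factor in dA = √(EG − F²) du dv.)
√(EG − F²)|_{(1, -3)} = sqrt(161)

E = 16*v^2 + 1, F = 16*u*v, G = 16*u^2 + 1, so EG − F² = 16*u^2 + 16*v^2 + 1. Taking the positive square root: √(EG − F²) = sqrt(16*u^2 + 16*v^2 + 1). At (u, v) = (1, -3): sqrt(161).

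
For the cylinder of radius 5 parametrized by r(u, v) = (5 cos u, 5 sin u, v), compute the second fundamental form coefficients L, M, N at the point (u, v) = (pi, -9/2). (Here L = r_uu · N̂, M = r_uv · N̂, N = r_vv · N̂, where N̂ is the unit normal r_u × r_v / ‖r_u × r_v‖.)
L = -5;  M = 0;  N = 0

Compute the unit normal N̂(u, v) = (cos(u), sin(u), 0), and the second partials r_uu, r_uv, r_vv. Take dot products:
  L(u, v) = r_uu · N̂ = -5,
  M(u, v) = r_uv · N̂ = 0,
  N(u, v) = r_vv · N̂ = 0.
Evaluating at (u, v) = (pi, -9/2):
  L = -5, M = 0, N = 0.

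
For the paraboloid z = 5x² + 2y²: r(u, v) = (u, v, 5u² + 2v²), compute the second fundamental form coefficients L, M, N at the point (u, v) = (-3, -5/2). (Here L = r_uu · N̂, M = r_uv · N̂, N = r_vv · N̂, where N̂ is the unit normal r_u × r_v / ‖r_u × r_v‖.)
L = 10*sqrt(1001)/1001;  M = 0;  N = 4*sqrt(1001)/1001

Compute the unit normal N̂(u, v) = (-10*u/sqrt(100*u^2 + 16*v^2 + 1), -4*v/sqrt(100*u^2 + 16*v^2 + 1), 1/sqrt(100*u^2 + 16*v^2 + 1)), and the second partials r_uu, r_uv, r_vv. Take dot products:
  L(u, v) = r_uu · N̂ = 10/sqrt(100*u^2 + 16*v^2 + 1),
  M(u, v) = r_uv · N̂ = 0,
  N(u, v) = r_vv · N̂ = 4/sqrt(100*u^2 + 16*v^2 + 1).
Evaluating at (u, v) = (-3, -5/2):
  L = 10*sqrt(1001)/1001, M = 0, N = 4*sqrt(1001)/1001.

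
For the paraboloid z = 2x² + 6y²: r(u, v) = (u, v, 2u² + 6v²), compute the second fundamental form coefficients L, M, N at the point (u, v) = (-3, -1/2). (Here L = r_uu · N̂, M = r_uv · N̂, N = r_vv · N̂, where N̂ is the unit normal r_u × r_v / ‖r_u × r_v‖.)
L = 4*sqrt(181)/181;  M = 0;  N = 12*sqrt(181)/181

Compute the unit normal N̂(u, v) = (-4*u/sqrt(16*u^2 + 144*v^2 + 1), -12*v/sqrt(16*u^2 + 144*v^2 + 1), 1/sqrt(16*u^2 + 144*v^2 + 1)), and the second partials r_uu, r_uv, r_vv. Take dot products:
  L(u, v) = r_uu · N̂ = 4/sqrt(16*u^2 + 144*v^2 + 1),
  M(u, v) = r_uv · N̂ = 0,
  N(u, v) = r_vv · N̂ = 12/sqrt(16*u^2 + 144*v^2 + 1).
Evaluating at (u, v) = (-3, -1/2):
  L = 4*sqrt(181)/181, M = 0, N = 12*sqrt(181)/181.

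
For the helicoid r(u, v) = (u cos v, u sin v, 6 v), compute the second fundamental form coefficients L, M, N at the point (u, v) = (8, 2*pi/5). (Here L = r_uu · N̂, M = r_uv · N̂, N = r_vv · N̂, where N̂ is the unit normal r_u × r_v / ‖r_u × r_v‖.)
L = 0;  M = -3/5;  N = 0

Compute the unit normal N̂(u, v) = (6*sin(v)/sqrt(u^2 + 36), -6*cos(v)/sqrt(u^2 + 36), u/sqrt(u^2 + 36)), and the second partials r_uu, r_uv, r_vv. Take dot products:
  L(u, v) = r_uu · N̂ = 0,
  M(u, v) = r_uv · N̂ = -6/sqrt(u^2 + 36),
  N(u, v) = r_vv · N̂ = 0.
Evaluating at (u, v) = (8, 2*pi/5):
  L = 0, M = -3/5, N = 0.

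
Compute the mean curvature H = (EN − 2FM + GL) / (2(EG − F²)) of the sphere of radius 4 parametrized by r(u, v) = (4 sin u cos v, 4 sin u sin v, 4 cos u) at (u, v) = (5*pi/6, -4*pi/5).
H = -1/4

With E = 16, F = 0, G = 16*sin(u)^2, L = -4*sin(u)/Abs(sin(u)), M = 0, N = -4*sin(u)^3/Abs(sin(u)), assemble
  H = (EN − 2FM + GL) / (2(EG − F²)) = -sin(u)/(4*Abs(sin(u))).
At (u, v) = (5*pi/6, -4*pi/5): H = -1/4.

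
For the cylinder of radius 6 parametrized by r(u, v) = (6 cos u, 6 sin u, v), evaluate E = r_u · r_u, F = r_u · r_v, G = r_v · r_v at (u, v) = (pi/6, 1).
E = 36;  F = 0;  G = 1

Partials: r_u = (-6*sin(u), 6*cos(u), 0), r_v = (0, 0, 1). As functions of (u, v):
  E = r_u · r_u = 36,
  F = r_u · r_v = 0,
  G = r_v · r_v = 1.
Evaluating at (u, v) = (pi/6, 1): E = 36, F = 0, G = 1.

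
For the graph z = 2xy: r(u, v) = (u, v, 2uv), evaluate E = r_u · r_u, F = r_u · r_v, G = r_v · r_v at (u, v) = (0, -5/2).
E = 26;  F = 0;  G = 1

Partials: r_u = (1, 0, 2*v), r_v = (0, 1, 2*u). As functions of (u, v):
  E = r_u · r_u = 4*v^2 + 1,
  F = r_u · r_v = 4*u*v,
  G = r_v · r_v = 4*u^2 + 1.
Evaluating at (u, v) = (0, -5/2): E = 26, F = 0, G = 1.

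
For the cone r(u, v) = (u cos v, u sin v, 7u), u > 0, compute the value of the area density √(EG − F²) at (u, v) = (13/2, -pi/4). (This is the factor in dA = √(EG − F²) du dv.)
√(EG − F²)|_{(13/2, -pi/4)} = 65*sqrt(2)/2

E = 50, F = 0, G = u^2, so EG − F² = 50*u^2. Taking the positive square root: √(EG − F²) = 5*sqrt(2)*Abs(u). At (u, v) = (13/2, -pi/4): 65*sqrt(2)/2.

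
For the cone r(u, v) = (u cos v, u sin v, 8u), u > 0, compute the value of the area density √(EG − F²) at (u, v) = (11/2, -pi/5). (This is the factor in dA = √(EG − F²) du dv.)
√(EG − F²)|_{(11/2, -pi/5)} = 11*sqrt(65)/2

E = 65, F = 0, G = u^2, so EG − F² = 65*u^2. Taking the positive square root: √(EG − F²) = sqrt(65)*Abs(u). At (u, v) = (11/2, -pi/5): 11*sqrt(65)/2.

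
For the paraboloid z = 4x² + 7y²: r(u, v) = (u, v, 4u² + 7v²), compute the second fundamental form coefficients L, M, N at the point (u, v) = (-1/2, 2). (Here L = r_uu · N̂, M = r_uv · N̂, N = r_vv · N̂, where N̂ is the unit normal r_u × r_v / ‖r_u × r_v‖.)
L = 8*sqrt(89)/267;  M = 0;  N = 14*sqrt(89)/267

Compute the unit normal N̂(u, v) = (-8*u/sqrt(64*u^2 + 196*v^2 + 1), -14*v/sqrt(64*u^2 + 196*v^2 + 1), 1/sqrt(64*u^2 + 196*v^2 + 1)), and the second partials r_uu, r_uv, r_vv. Take dot products:
  L(u, v) = r_uu · N̂ = 8/sqrt(64*u^2 + 196*v^2 + 1),
  M(u, v) = r_uv · N̂ = 0,
  N(u, v) = r_vv · N̂ = 14/sqrt(64*u^2 + 196*v^2 + 1).
Evaluating at (u, v) = (-1/2, 2):
  L = 8*sqrt(89)/267, M = 0, N = 14*sqrt(89)/267.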